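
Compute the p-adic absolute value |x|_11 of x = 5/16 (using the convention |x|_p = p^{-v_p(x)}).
|5/16|_11 = 1

Step 1 — compute v_11(x) by factoring powers of 11 out of the numerator and denominator: v_11(5/16) = 0. Step 2 — apply |x|_p = p^{-v_p(x)} = 11^{0} = 1.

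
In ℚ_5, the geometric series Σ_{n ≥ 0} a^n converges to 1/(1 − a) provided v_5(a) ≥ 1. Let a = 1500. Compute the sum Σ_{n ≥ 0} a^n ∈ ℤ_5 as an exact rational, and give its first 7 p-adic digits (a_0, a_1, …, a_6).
Σ a^n = 1/(1 − a) = -1/1499;  first 7 digits = (1, 0, 0, 2, 2, 0, 4)

v_5(a) = 3 ≥ 1, so the series converges in ℤ_5 to 1/(1 − a) = 1/(1 − 1500) = -1/1499. Expand this rational in ℤ_5: compute digits iteratively via d_i = x_i mod 5, x_{i+1} = (x_i − d_i)/5. The first 7 digits are (1, 0, 0, 2, 2, 0, 4).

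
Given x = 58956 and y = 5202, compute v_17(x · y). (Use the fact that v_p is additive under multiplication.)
v_17(306689112) = 5

v_p(x) = 3 (factor: 58956 = 17^3 · 12); v_p(y) = 2 (factor: 5202 = 17^2 · 18). Additivity: v_p(xy) = v_p(x) + v_p(y) = 3 + 2 = 5. (Direct check: xy = 306689112 = 17^5 · (216).)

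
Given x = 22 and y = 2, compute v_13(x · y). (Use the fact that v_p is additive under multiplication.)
v_13(44) = 0

v_p(x) = 0 (factor: 22 = 13^0 · 22); v_p(y) = 0 (factor: 2 = 13^0 · 2). Additivity: v_p(xy) = v_p(x) + v_p(y) = 0 + 0 = 0. (Direct check: xy = 44 = 13^0 · (44).)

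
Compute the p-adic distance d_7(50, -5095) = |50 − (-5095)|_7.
d_7(50, -5095) = 1/343

Step 1 — x − y = 50 − (-5095) = 5145. Step 2 — v_7(5145) = 3 (factor: 5145 = (7^3 · 15); the sign does not affect v_p). Step 3 — |x − y|_7 = 7^{-3} = 1/343.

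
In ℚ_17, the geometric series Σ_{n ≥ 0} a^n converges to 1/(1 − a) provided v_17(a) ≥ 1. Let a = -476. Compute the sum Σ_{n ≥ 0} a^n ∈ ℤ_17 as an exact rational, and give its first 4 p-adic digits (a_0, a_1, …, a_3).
Σ a^n = 1/(1 − a) = 1/477;  first 4 digits = (1, 6, 0, 7)

v_17(a) = 1 ≥ 1, so the series converges in ℤ_17 to 1/(1 − a) = 1/(1 − (-476)) = 1/477. Expand this rational in ℤ_17: compute digits iteratively via d_i = x_i mod 17, x_{i+1} = (x_i − d_i)/17. The first 4 digits are (1, 6, 0, 7).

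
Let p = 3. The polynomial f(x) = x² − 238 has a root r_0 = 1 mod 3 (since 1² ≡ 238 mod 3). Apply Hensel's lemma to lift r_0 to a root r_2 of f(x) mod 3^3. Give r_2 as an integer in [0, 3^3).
r_2 = 7 (mod 27)

Hensel's recurrence: r_{i+1} = r_i − f(r_i)·(f′(r_i))^{-1} mod 3^{i+2}, with f′(x) = 2x. Iterate:
  r_0 = 1 (mod 3)
  r_1 = 7 (mod 9)
  r_2 = 7 (mod 27)
Final: r_2 = 7, and one checks f(r_2) ≡ 0 mod 3^3.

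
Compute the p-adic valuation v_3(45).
v_3(45) = 2

v_3(n) is the largest exponent k such that 3^k divides n. Factor out: 45 = 3^2 · 5. (Sign doesn't affect v_p.) So v_3(45) = 2.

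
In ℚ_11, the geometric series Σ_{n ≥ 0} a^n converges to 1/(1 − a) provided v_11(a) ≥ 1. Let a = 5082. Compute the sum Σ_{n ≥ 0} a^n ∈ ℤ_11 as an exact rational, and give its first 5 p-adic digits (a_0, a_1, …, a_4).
Σ a^n = 1/(1 − a) = -1/5081;  first 5 digits = (1, 0, 9, 3, 4)

v_11(a) = 2 ≥ 1, so the series converges in ℤ_11 to 1/(1 − a) = 1/(1 − 5082) = -1/5081. Expand this rational in ℤ_11: compute digits iteratively via d_i = x_i mod 11, x_{i+1} = (x_i − d_i)/11. The first 5 digits are (1, 0, 9, 3, 4).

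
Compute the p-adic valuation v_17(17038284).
v_17(17038284) = 5

v_17(n) is the largest exponent k such that 17^k divides n. Factor out: 17038284 = 17^5 · 12. (Sign doesn't affect v_p.) So v_17(17038284) = 5.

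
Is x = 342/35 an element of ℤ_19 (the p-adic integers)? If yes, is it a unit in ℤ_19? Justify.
x ∈ ℤ_19 but not a unit; v_19(x) = 1 > 0

ℤ_19 = {x ∈ ℚ_19 : v_19(x) ≥ 0} and ℤ_19^× = {x ∈ ℤ_19 : v_19(x) = 0}. Here v_19(342/35) = v_19(num) − v_19(den) = 1; compare against these criteria.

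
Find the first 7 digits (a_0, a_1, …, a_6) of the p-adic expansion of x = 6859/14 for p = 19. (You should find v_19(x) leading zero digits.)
(a_0, …, a_6) = (0, 0, 0, 15, 6, 1, 4)

v_19(6859/14) = 3, so a_0 = ... = a_2 = 0. Factor out: x = 19^3 · u with u = 1/14 a unit in ℤ_19. Expand u iteratively via a_{v+i} = u_i mod 19, u_{i+1} = (u_i − a_{v+i})/19:
  u_0 = 1/14;  a_3 = 15;  u_1 = (u_0 − 15)/19 = -11/14
  u_1 = -11/14;  a_4 = 6;  u_2 = (u_1 − 6)/19 = -5/14
  u_2 = -5/14;  a_5 = 1;  u_3 = (u_2 − 1)/19 = -1/14
  u_3 = -1/14;  a_6 = 4;  u_4 = (u_3 − 4)/19 = -3/14
Digits: (0, 0, 0, 15, 6, 1, 4).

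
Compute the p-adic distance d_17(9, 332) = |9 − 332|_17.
d_17(9, 332) = 1/17

Step 1 — x − y = 9 − 332 = -323. Step 2 — v_17(-323) = 1 (factor: -323 = −(17^1 · 19); the sign does not affect v_p). Step 3 — |x − y|_17 = 17^{-1} = 1/17.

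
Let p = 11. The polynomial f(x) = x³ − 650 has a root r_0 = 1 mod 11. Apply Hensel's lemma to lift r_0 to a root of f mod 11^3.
r_2 = 298 (mod 1331)

Hensel: r_{i+1} = r_i − f(r_i)/f′(r_i) mod 11^{i+2}, where f′(x) = 3x². Iterate:
  r_0 = 1 (mod 11)
  r_1 = 56 (mod 121)
  r_2 = 298 (mod 1331)
Final: r = 298 with f(r) ≡ 0 mod 11^3.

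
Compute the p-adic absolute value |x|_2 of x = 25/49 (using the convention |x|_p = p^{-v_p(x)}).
|25/49|_2 = 1

Step 1 — compute v_2(x) by factoring powers of 2 out of the numerator and denominator: v_2(25/49) = 0. Step 2 — apply |x|_p = p^{-v_p(x)} = 2^{0} = 1.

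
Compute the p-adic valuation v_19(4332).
v_19(4332) = 2

v_19(n) is the largest exponent k such that 19^k divides n. Factor out: 4332 = 19^2 · 12. (Sign doesn't affect v_p.) So v_19(4332) = 2.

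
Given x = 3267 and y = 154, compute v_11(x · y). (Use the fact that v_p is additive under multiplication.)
v_11(503118) = 3

v_p(x) = 2 (factor: 3267 = 11^2 · 27); v_p(y) = 1 (factor: 154 = 11^1 · 14). Additivity: v_p(xy) = v_p(x) + v_p(y) = 2 + 1 = 3. (Direct check: xy = 503118 = 11^3 · (378).)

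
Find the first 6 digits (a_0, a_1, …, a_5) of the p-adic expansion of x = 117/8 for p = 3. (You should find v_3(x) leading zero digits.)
(a_0, …, a_5) = (0, 0, 2, 1, 0, 1)

v_3(117/8) = 2, so a_0 = ... = a_1 = 0. Factor out: x = 3^2 · u with u = 13/8 a unit in ℤ_3. Expand u iteratively via a_{v+i} = u_i mod 3, u_{i+1} = (u_i − a_{v+i})/3:
  u_0 = 13/8;  a_2 = 2;  u_1 = (u_0 − 2)/3 = -1/8
  u_1 = -1/8;  a_3 = 1;  u_2 = (u_1 − 1)/3 = -3/8
  u_2 = -3/8;  a_4 = 0;  u_3 = (u_2 − 0)/3 = -1/8
  u_3 = -1/8;  a_5 = 1;  u_4 = (u_3 − 1)/3 = -3/8
Digits: (0, 0, 2, 1, 0, 1).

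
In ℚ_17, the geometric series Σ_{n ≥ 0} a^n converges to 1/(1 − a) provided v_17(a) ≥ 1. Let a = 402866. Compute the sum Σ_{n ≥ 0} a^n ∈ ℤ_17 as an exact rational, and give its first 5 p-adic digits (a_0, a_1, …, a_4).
Σ a^n = 1/(1 − a) = -1/402865;  first 5 digits = (1, 0, 0, 14, 4)

v_17(a) = 3 ≥ 1, so the series converges in ℤ_17 to 1/(1 − a) = 1/(1 − 402866) = -1/402865. Expand this rational in ℤ_17: compute digits iteratively via d_i = x_i mod 17, x_{i+1} = (x_i − d_i)/17. The first 5 digits are (1, 0, 0, 14, 4).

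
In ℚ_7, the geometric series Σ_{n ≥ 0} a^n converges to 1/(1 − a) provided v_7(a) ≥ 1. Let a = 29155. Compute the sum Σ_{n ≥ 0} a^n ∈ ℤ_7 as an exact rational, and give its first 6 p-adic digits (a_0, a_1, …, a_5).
Σ a^n = 1/(1 − a) = -1/29154;  first 6 digits = (1, 0, 0, 1, 5, 1)

v_7(a) = 3 ≥ 1, so the series converges in ℤ_7 to 1/(1 − a) = 1/(1 − 29155) = -1/29154. Expand this rational in ℤ_7: compute digits iteratively via d_i = x_i mod 7, x_{i+1} = (x_i − d_i)/7. The first 6 digits are (1, 0, 0, 1, 5, 1).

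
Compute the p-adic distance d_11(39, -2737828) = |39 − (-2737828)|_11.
d_11(39, -2737828) = 1/161051

Step 1 — x − y = 39 − (-2737828) = 2737867. Step 2 — v_11(2737867) = 5 (factor: 2737867 = (11^5 · 17); the sign does not affect v_p). Step 3 — |x − y|_11 = 11^{-5} = 1/161051.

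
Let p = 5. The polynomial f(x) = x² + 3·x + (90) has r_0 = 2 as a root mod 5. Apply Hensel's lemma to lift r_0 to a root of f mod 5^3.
r_2 = 77 (mod 125)

Hensel: r_{i+1} = r_i − f(r_i)·(f′(r_i))^{-1} mod 5^{i+2}, f′(x) = 2x + 3. Iterate:
  r_0 = 2 (mod 5)
  r_1 = 2 (mod 25)
  r_2 = 77 (mod 125)
Final: r = 77 satisfies f(r) ≡ 0 mod 5^3.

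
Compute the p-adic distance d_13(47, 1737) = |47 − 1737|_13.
d_13(47, 1737) = 1/169

Step 1 — x − y = 47 − 1737 = -1690. Step 2 — v_13(-1690) = 2 (factor: -1690 = −(13^2 · 10); the sign does not affect v_p). Step 3 — |x − y|_13 = 13^{-2} = 1/169.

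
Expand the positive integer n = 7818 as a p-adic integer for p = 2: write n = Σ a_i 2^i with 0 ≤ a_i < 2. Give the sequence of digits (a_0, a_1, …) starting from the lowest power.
(a_0, a_1, …) = (0, 1, 0, 1, 0, 0, 0, 1, 0, 1, 1, 1, 1)

Repeated division by 2 gives the digits low-to-high: 7818 = 1·2^1 + 1·2^3 + 1·2^7 + 1·2^9 + 1·2^10 + 1·2^11 + 1·2^12. Digit sequence: (0, 1, 0, 1, 0, 0, 0, 1, 0, 1, 1, 1, 1).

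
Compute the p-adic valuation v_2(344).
v_2(344) = 3

v_2(n) is the largest exponent k such that 2^k divides n. Factor out: 344 = 2^3 · 43. (Sign doesn't affect v_p.) So v_2(344) = 3.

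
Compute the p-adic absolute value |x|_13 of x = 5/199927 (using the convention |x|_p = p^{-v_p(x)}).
|5/199927|_13 = 28561

Step 1 — compute v_13(x) by factoring powers of 13 out of the numerator and denominator: v_13(5/199927) = -4. Step 2 — apply |x|_p = p^{-v_p(x)} = 13^{4} = 28561.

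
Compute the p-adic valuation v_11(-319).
v_11(-319) = 1

v_11(n) is the largest exponent k such that 11^k divides n. Factor out: -319 = -11^1 · 29. (Sign doesn't affect v_p.) So v_11(-319) = 1.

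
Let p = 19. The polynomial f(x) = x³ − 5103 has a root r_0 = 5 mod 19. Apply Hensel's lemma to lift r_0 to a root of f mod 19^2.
r_1 = 81 (mod 361)

Hensel: r_{i+1} = r_i − f(r_i)/f′(r_i) mod 19^{i+2}, where f′(x) = 3x². Iterate:
  r_0 = 5 (mod 19)
  r_1 = 81 (mod 361)
Final: r = 81 with f(r) ≡ 0 mod 19^2.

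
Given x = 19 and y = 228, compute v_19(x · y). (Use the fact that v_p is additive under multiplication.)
v_19(4332) = 2

v_p(x) = 1 (factor: 19 = 19^1 · 1); v_p(y) = 1 (factor: 228 = 19^1 · 12). Additivity: v_p(xy) = v_p(x) + v_p(y) = 1 + 1 = 2. (Direct check: xy = 4332 = 19^2 · (12).)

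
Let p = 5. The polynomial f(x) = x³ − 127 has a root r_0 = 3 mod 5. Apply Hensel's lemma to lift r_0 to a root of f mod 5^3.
r_2 = 53 (mod 125)

Hensel: r_{i+1} = r_i − f(r_i)/f′(r_i) mod 5^{i+2}, where f′(x) = 3x². Iterate:
  r_0 = 3 (mod 5)
  r_1 = 3 (mod 25)
  r_2 = 53 (mod 125)
Final: r = 53 with f(r) ≡ 0 mod 5^3.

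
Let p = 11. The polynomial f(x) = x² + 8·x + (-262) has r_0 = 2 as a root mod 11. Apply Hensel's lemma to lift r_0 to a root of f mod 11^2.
r_1 = 2 (mod 121)

Hensel: r_{i+1} = r_i − f(r_i)·(f′(r_i))^{-1} mod 11^{i+2}, f′(x) = 2x + 8. Iterate:
  r_0 = 2 (mod 11)
  r_1 = 2 (mod 121)
Final: r = 2 satisfies f(r) ≡ 0 mod 11^2.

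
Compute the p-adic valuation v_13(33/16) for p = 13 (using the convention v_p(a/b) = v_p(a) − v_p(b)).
v_13(33/16) = 0

Factor powers of 13 from the numerator and denominator of the reduced fraction: 33 = 13^0 · 33 and 16 = 13^0 · 16. Apply v_p(a/b) = v_p(a) − v_p(b): v_13(33/16) = 0 − 0 = 0.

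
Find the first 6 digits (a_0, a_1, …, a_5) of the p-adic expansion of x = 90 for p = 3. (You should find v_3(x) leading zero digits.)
(a_0, …, a_5) = (0, 0, 1, 0, 1, 0)

v_3(90) = 2, so a_0 = ... = a_1 = 0. Factor out: x = 3^2 · u with u = 10 a unit in ℤ_3. Expand u iteratively via a_{v+i} = u_i mod 3, u_{i+1} = (u_i − a_{v+i})/3:
  u_0 = 10;  a_2 = 1;  u_1 = (u_0 − 1)/3 = 3
  u_1 = 3;  a_3 = 0;  u_2 = (u_1 − 0)/3 = 1
  u_2 = 1;  a_4 = 1;  u_3 = (u_2 − 1)/3 = 0
  u_3 = 0;  a_5 = 0;  u_4 = (u_3 − 0)/3 = 0
Digits: (0, 0, 1, 0, 1, 0).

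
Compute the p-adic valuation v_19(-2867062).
v_19(-2867062) = 4

v_19(n) is the largest exponent k such that 19^k divides n. Factor out: -2867062 = -19^4 · 22. (Sign doesn't affect v_p.) So v_19(-2867062) = 4.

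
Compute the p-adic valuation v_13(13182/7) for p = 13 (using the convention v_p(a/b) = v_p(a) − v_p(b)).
v_13(13182/7) = 3

Factor powers of 13 from the numerator and denominator of the reduced fraction: 13182 = 13^3 · 6 and 7 = 13^0 · 7. Apply v_p(a/b) = v_p(a) − v_p(b): v_13(13182/7) = 3 − 0 = 3.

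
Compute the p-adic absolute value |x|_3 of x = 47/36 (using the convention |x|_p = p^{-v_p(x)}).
|47/36|_3 = 9

Step 1 — compute v_3(x) by factoring powers of 3 out of the numerator and denominator: v_3(47/36) = -2. Step 2 — apply |x|_p = p^{-v_p(x)} = 3^{2} = 9.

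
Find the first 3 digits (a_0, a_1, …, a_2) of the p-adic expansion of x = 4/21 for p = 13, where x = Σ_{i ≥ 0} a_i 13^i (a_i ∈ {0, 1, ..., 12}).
(a_0, …, a_2) = (7, 10, 6)

v_13(4/21) = 0 (numerator and denominator both coprime to 13), so x ∈ ℤ_13^×. Compute digits iteratively via a_i = x_i mod 13, x_{i+1} = (x_i − a_i)/13, with x_0 = x:
  x_0 = 4/21;  a_0 = 7;  x_1 = (x_0 − 7)/13 = -11/21
  x_1 = -11/21;  a_1 = 10;  x_2 = (x_1 − 10)/13 = -17/21
  x_2 = -17/21;  a_2 = 6;  x_3 = (x_2 − 6)/13 = -11/21
Digits: (7, 10, 6).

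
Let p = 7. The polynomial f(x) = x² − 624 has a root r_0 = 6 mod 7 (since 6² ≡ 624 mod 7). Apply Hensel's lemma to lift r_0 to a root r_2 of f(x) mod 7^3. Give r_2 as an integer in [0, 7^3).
r_2 = 55 (mod 343)

Hensel's recurrence: r_{i+1} = r_i − f(r_i)·(f′(r_i))^{-1} mod 7^{i+2}, with f′(x) = 2x. Iterate:
  r_0 = 6 (mod 7)
  r_1 = 6 (mod 49)
  r_2 = 55 (mod 343)
Final: r_2 = 55, and one checks f(r_2) ≡ 0 mod 7^3.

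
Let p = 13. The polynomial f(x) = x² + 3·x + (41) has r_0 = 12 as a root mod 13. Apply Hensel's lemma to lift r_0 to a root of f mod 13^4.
r_3 = 22606 (mod 28561)

Hensel: r_{i+1} = r_i − f(r_i)·(f′(r_i))^{-1} mod 13^{i+2}, f′(x) = 2x + 3. Iterate:
  r_0 = 12 (mod 13)
  r_1 = 129 (mod 169)
  r_2 = 636 (mod 2197)
  r_3 = 22606 (mod 28561)
Final: r = 22606 satisfies f(r) ≡ 0 mod 13^4.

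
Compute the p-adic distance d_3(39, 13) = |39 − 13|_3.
d_3(39, 13) = 1

Step 1 — x − y = 39 − 13 = 26. Step 2 — v_3(26) = 0 (factor: 26 = (3^0 · 26); the sign does not affect v_p). Step 3 — |x − y|_3 = 3^{0} = 1.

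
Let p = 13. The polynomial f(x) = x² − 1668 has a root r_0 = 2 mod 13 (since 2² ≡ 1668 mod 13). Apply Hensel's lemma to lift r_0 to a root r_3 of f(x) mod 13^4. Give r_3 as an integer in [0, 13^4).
r_3 = 16473 (mod 28561)

Hensel's recurrence: r_{i+1} = r_i − f(r_i)·(f′(r_i))^{-1} mod 13^{i+2}, with f′(x) = 2x. Iterate:
  r_0 = 2 (mod 13)
  r_1 = 80 (mod 169)
  r_2 = 1094 (mod 2197)
  r_3 = 16473 (mod 28561)
Final: r_3 = 16473, and one checks f(r_3) ≡ 0 mod 13^4.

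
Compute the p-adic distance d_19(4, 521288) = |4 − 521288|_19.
d_19(4, 521288) = 1/130321

Step 1 — x − y = 4 − 521288 = -521284. Step 2 — v_19(-521284) = 4 (factor: -521284 = −(19^4 · 4); the sign does not affect v_p). Step 3 — |x − y|_19 = 19^{-4} = 1/130321.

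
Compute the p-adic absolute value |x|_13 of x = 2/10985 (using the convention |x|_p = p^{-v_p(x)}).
|2/10985|_13 = 2197

Step 1 — compute v_13(x) by factoring powers of 13 out of the numerator and denominator: v_13(2/10985) = -3. Step 2 — apply |x|_p = p^{-v_p(x)} = 13^{3} = 2197.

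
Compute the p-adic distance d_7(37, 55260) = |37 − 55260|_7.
d_7(37, 55260) = 1/2401

Step 1 — x − y = 37 − 55260 = -55223. Step 2 — v_7(-55223) = 4 (factor: -55223 = −(7^4 · 23); the sign does not affect v_p). Step 3 — |x − y|_7 = 7^{-4} = 1/2401.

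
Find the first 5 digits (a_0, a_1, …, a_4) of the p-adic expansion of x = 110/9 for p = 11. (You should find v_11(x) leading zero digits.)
(a_0, …, a_4) = (0, 6, 2, 1, 6)

v_11(110/9) = 1, so a_0 = ... = a_0 = 0. Factor out: x = 11^1 · u with u = 10/9 a unit in ℤ_11. Expand u iteratively via a_{v+i} = u_i mod 11, u_{i+1} = (u_i − a_{v+i})/11:
  u_0 = 10/9;  a_1 = 6;  u_1 = (u_0 − 6)/11 = -4/9
  u_1 = -4/9;  a_2 = 2;  u_2 = (u_1 − 2)/11 = -2/9
  u_2 = -2/9;  a_3 = 1;  u_3 = (u_2 − 1)/11 = -1/9
  u_3 = -1/9;  a_4 = 6;  u_4 = (u_3 − 6)/11 = -5/9
Digits: (0, 6, 2, 1, 6).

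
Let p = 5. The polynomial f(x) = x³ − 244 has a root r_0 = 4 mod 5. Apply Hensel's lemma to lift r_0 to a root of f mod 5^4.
r_3 = 14 (mod 625)

Hensel: r_{i+1} = r_i − f(r_i)/f′(r_i) mod 5^{i+2}, where f′(x) = 3x². Iterate:
  r_0 = 4 (mod 5)
  r_1 = 14 (mod 25)
  r_2 = 14 (mod 125)
  r_3 = 14 (mod 625)
Final: r = 14 with f(r) ≡ 0 mod 5^4.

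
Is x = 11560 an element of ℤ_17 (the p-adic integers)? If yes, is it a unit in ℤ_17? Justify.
x ∈ ℤ_17 but not a unit; v_17(x) = 2 > 0

ℤ_17 = {x ∈ ℚ_17 : v_17(x) ≥ 0} and ℤ_17^× = {x ∈ ℤ_17 : v_17(x) = 0}. Here v_17(11560) = v_17(num) − v_17(den) = 2; compare against these criteria.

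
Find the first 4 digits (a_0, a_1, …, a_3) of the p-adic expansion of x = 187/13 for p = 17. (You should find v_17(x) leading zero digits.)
(a_0, …, a_3) = (0, 10, 6, 14)

v_17(187/13) = 1, so a_0 = ... = a_0 = 0. Factor out: x = 17^1 · u with u = 11/13 a unit in ℤ_17. Expand u iteratively via a_{v+i} = u_i mod 17, u_{i+1} = (u_i − a_{v+i})/17:
  u_0 = 11/13;  a_1 = 10;  u_1 = (u_0 − 10)/17 = -7/13
  u_1 = -7/13;  a_2 = 6;  u_2 = (u_1 − 6)/17 = -5/13
  u_2 = -5/13;  a_3 = 14;  u_3 = (u_2 − 14)/17 = -11/13
Digits: (0, 10, 6, 14).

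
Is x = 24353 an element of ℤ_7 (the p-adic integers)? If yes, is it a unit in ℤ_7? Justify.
x ∈ ℤ_7 but not a unit; v_7(x) = 3 > 0

ℤ_7 = {x ∈ ℚ_7 : v_7(x) ≥ 0} and ℤ_7^× = {x ∈ ℤ_7 : v_7(x) = 0}. Here v_7(24353) = v_7(num) − v_7(den) = 3; compare against these criteria.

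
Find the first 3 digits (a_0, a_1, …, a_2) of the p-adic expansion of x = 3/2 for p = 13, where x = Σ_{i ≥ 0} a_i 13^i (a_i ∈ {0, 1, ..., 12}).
(a_0, …, a_2) = (8, 6, 6)

v_13(3/2) = 0 (numerator and denominator both coprime to 13), so x ∈ ℤ_13^×. Compute digits iteratively via a_i = x_i mod 13, x_{i+1} = (x_i − a_i)/13, with x_0 = x:
  x_0 = 3/2;  a_0 = 8;  x_1 = (x_0 − 8)/13 = -1/2
  x_1 = -1/2;  a_1 = 6;  x_2 = (x_1 − 6)/13 = -1/2
  x_2 = -1/2;  a_2 = 6;  x_3 = (x_2 − 6)/13 = -1/2
Digits: (8, 6, 6).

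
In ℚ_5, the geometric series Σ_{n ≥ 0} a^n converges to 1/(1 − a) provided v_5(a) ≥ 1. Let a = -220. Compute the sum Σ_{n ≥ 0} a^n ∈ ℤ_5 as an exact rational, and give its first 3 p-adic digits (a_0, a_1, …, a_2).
Σ a^n = 1/(1 − a) = 1/221;  first 3 digits = (1, 1, 2)

v_5(a) = 1 ≥ 1, so the series converges in ℤ_5 to 1/(1 − a) = 1/(1 − (-220)) = 1/221. Expand this rational in ℤ_5: compute digits iteratively via d_i = x_i mod 5, x_{i+1} = (x_i − d_i)/5. The first 3 digits are (1, 1, 2).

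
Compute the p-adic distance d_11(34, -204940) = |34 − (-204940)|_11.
d_11(34, -204940) = 1/14641

Step 1 — x − y = 34 − (-204940) = 204974. Step 2 — v_11(204974) = 4 (factor: 204974 = (11^4 · 14); the sign does not affect v_p). Step 3 — |x − y|_11 = 11^{-4} = 1/14641.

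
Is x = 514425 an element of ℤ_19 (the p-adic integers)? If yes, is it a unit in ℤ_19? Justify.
x ∈ ℤ_19 but not a unit; v_19(x) = 3 > 0

ℤ_19 = {x ∈ ℚ_19 : v_19(x) ≥ 0} and ℤ_19^× = {x ∈ ℤ_19 : v_19(x) = 0}. Here v_19(514425) = v_19(num) − v_19(den) = 3; compare against these criteria.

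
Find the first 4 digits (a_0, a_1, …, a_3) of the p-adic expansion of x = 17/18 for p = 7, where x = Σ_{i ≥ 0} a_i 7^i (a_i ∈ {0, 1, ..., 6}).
(a_0, …, a_3) = (6, 2, 0, 5)

v_7(17/18) = 0 (numerator and denominator both coprime to 7), so x ∈ ℤ_7^×. Compute digits iteratively via a_i = x_i mod 7, x_{i+1} = (x_i − a_i)/7, with x_0 = x:
  x_0 = 17/18;  a_0 = 6;  x_1 = (x_0 − 6)/7 = -13/18
  x_1 = -13/18;  a_1 = 2;  x_2 = (x_1 − 2)/7 = -7/18
  x_2 = -7/18;  a_2 = 0;  x_3 = (x_2 − 0)/7 = -1/18
  x_3 = -1/18;  a_3 = 5;  x_4 = (x_3 − 5)/7 = -13/18
Digits: (6, 2, 0, 5).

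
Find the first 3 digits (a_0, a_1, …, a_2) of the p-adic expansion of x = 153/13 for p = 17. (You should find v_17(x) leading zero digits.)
(a_0, …, a_2) = (0, 2, 13)

v_17(153/13) = 1, so a_0 = ... = a_0 = 0. Factor out: x = 17^1 · u with u = 9/13 a unit in ℤ_17. Expand u iteratively via a_{v+i} = u_i mod 17, u_{i+1} = (u_i − a_{v+i})/17:
  u_0 = 9/13;  a_1 = 2;  u_1 = (u_0 − 2)/17 = -1/13
  u_1 = -1/13;  a_2 = 13;  u_2 = (u_1 − 13)/17 = -10/13
Digits: (0, 2, 13).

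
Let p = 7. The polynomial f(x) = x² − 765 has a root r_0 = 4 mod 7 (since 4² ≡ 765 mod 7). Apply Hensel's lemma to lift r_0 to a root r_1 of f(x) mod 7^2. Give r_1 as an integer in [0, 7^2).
r_1 = 18 (mod 49)

Hensel's recurrence: r_{i+1} = r_i − f(r_i)·(f′(r_i))^{-1} mod 7^{i+2}, with f′(x) = 2x. Iterate:
  r_0 = 4 (mod 7)
  r_1 = 18 (mod 49)
Final: r_1 = 18, and one checks f(r_1) ≡ 0 mod 7^2.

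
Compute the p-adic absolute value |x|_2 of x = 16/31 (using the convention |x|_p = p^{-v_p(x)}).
|16/31|_2 = 1/16

Step 1 — compute v_2(x) by factoring powers of 2 out of the numerator and denominator: v_2(16/31) = 4. Step 2 — apply |x|_p = p^{-v_p(x)} = 2^{-4} = 1/16.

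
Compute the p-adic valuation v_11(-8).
v_11(-8) = 0

v_11(n) is the largest exponent k such that 11^k divides n. Factor out: -8 = -11^0 · 8. (Sign doesn't affect v_p.) So v_11(-8) = 0.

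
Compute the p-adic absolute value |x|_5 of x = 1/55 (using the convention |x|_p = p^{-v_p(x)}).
|1/55|_5 = 5

Step 1 — compute v_5(x) by factoring powers of 5 out of the numerator and denominator: v_5(1/55) = -1. Step 2 — apply |x|_p = p^{-v_p(x)} = 5^{1} = 5.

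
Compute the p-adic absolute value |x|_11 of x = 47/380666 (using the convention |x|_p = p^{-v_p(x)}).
|47/380666|_11 = 14641

Step 1 — compute v_11(x) by factoring powers of 11 out of the numerator and denominator: v_11(47/380666) = -4. Step 2 — apply |x|_p = p^{-v_p(x)} = 11^{4} = 14641.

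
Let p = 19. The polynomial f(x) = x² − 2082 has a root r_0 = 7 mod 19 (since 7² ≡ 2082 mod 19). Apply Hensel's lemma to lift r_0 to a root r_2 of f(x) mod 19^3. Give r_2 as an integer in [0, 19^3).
r_2 = 1983 (mod 6859)

Hensel's recurrence: r_{i+1} = r_i − f(r_i)·(f′(r_i))^{-1} mod 19^{i+2}, with f′(x) = 2x. Iterate:
  r_0 = 7 (mod 19)
  r_1 = 178 (mod 361)
  r_2 = 1983 (mod 6859)
Final: r_2 = 1983, and one checks f(r_2) ≡ 0 mod 19^3.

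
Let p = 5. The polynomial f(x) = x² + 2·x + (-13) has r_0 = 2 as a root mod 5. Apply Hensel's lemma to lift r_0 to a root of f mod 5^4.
r_3 = 82 (mod 625)

Hensel: r_{i+1} = r_i − f(r_i)·(f′(r_i))^{-1} mod 5^{i+2}, f′(x) = 2x + 2. Iterate:
  r_0 = 2 (mod 5)
  r_1 = 7 (mod 25)
  r_2 = 82 (mod 125)
  r_3 = 82 (mod 625)
Final: r = 82 satisfies f(r) ≡ 0 mod 5^4.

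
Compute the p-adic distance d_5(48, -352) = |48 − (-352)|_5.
d_5(48, -352) = 1/25

Step 1 — x − y = 48 − (-352) = 400. Step 2 — v_5(400) = 2 (factor: 400 = (5^2 · 16); the sign does not affect v_p). Step 3 — |x − y|_5 = 5^{-2} = 1/25.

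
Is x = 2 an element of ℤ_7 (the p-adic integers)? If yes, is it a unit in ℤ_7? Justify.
x ∈ ℤ_7^× (unit); v_7(x) = 0

ℤ_7 = {x ∈ ℚ_7 : v_7(x) ≥ 0} and ℤ_7^× = {x ∈ ℤ_7 : v_7(x) = 0}. Here v_7(2) = v_7(num) − v_7(den) = 0; compare against these criteria.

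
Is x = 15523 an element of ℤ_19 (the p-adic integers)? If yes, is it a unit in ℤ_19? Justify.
x ∈ ℤ_19 but not a unit; v_19(x) = 2 > 0

ℤ_19 = {x ∈ ℚ_19 : v_19(x) ≥ 0} and ℤ_19^× = {x ∈ ℤ_19 : v_19(x) = 0}. Here v_19(15523) = v_19(num) − v_19(den) = 2; compare against these criteria.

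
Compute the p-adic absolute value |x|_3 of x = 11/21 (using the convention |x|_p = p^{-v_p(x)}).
|11/21|_3 = 3

Step 1 — compute v_3(x) by factoring powers of 3 out of the numerator and denominator: v_3(11/21) = -1. Step 2 — apply |x|_p = p^{-v_p(x)} = 3^{1} = 3.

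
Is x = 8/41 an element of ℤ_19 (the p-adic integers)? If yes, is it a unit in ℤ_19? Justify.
x ∈ ℤ_19^× (unit); v_19(x) = 0

ℤ_19 = {x ∈ ℚ_19 : v_19(x) ≥ 0} and ℤ_19^× = {x ∈ ℤ_19 : v_19(x) = 0}. Here v_19(8/41) = v_19(num) − v_19(den) = 0; compare against these criteria.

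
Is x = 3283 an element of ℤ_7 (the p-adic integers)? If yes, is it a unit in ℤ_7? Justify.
x ∈ ℤ_7 but not a unit; v_7(x) = 2 > 0

ℤ_7 = {x ∈ ℚ_7 : v_7(x) ≥ 0} and ℤ_7^× = {x ∈ ℤ_7 : v_7(x) = 0}. Here v_7(3283) = v_7(num) − v_7(den) = 2; compare against these criteria.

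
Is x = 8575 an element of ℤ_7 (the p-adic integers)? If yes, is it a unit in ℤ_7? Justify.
x ∈ ℤ_7 but not a unit; v_7(x) = 3 > 0

ℤ_7 = {x ∈ ℚ_7 : v_7(x) ≥ 0} and ℤ_7^× = {x ∈ ℤ_7 : v_7(x) = 0}. Here v_7(8575) = v_7(num) − v_7(den) = 3; compare against these criteria.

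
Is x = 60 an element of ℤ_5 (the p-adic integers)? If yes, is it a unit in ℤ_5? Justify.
x ∈ ℤ_5 but not a unit; v_5(x) = 1 > 0

ℤ_5 = {x ∈ ℚ_5 : v_5(x) ≥ 0} and ℤ_5^× = {x ∈ ℤ_5 : v_5(x) = 0}. Here v_5(60) = v_5(num) − v_5(den) = 1; compare against these criteria.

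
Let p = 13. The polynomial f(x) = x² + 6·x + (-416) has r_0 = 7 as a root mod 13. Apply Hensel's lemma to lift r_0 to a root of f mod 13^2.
r_1 = 150 (mod 169)

Hensel: r_{i+1} = r_i − f(r_i)·(f′(r_i))^{-1} mod 13^{i+2}, f′(x) = 2x + 6. Iterate:
  r_0 = 7 (mod 13)
  r_1 = 150 (mod 169)
Final: r = 150 satisfies f(r) ≡ 0 mod 13^2.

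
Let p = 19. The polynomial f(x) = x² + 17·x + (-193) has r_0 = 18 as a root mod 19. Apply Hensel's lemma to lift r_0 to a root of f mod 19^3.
r_2 = 2203 (mod 6859)

Hensel: r_{i+1} = r_i − f(r_i)·(f′(r_i))^{-1} mod 19^{i+2}, f′(x) = 2x + 17. Iterate:
  r_0 = 18 (mod 19)
  r_1 = 37 (mod 361)
  r_2 = 2203 (mod 6859)
Final: r = 2203 satisfies f(r) ≡ 0 mod 19^3.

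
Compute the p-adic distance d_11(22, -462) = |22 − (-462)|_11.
d_11(22, -462) = 1/121

Step 1 — x − y = 22 − (-462) = 484. Step 2 — v_11(484) = 2 (factor: 484 = (11^2 · 4); the sign does not affect v_p). Step 3 — |x − y|_11 = 11^{-2} = 1/121.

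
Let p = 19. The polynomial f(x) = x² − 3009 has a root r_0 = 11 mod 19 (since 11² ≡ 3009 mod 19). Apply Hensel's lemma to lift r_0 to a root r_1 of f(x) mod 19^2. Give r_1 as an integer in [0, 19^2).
r_1 = 11 (mod 361)

Hensel's recurrence: r_{i+1} = r_i − f(r_i)·(f′(r_i))^{-1} mod 19^{i+2}, with f′(x) = 2x. Iterate:
  r_0 = 11 (mod 19)
  r_1 = 11 (mod 361)
Final: r_1 = 11, and one checks f(r_1) ≡ 0 mod 19^2.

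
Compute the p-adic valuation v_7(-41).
v_7(-41) = 0

v_7(n) is the largest exponent k such that 7^k divides n. Factor out: -41 = -7^0 · 41. (Sign doesn't affect v_p.) So v_7(-41) = 0.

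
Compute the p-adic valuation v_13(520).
v_13(520) = 1

v_13(n) is the largest exponent k such that 13^k divides n. Factor out: 520 = 13^1 · 40. (Sign doesn't affect v_p.) So v_13(520) = 1.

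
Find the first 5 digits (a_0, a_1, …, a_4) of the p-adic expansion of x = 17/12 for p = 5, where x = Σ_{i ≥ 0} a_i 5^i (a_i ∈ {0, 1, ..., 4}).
(a_0, …, a_4) = (1, 3, 4, 2, 4)

v_5(17/12) = 0 (numerator and denominator both coprime to 5), so x ∈ ℤ_5^×. Compute digits iteratively via a_i = x_i mod 5, x_{i+1} = (x_i − a_i)/5, with x_0 = x:
  x_0 = 17/12;  a_0 = 1;  x_1 = (x_0 − 1)/5 = 1/12
  x_1 = 1/12;  a_1 = 3;  x_2 = (x_1 − 3)/5 = -7/12
  x_2 = -7/12;  a_2 = 4;  x_3 = (x_2 − 4)/5 = -11/12
  x_3 = -11/12;  a_3 = 2;  x_4 = (x_3 − 2)/5 = -7/12
  x_4 = -7/12;  a_4 = 4;  x_5 = (x_4 − 4)/5 = -11/12
Digits: (1, 3, 4, 2, 4).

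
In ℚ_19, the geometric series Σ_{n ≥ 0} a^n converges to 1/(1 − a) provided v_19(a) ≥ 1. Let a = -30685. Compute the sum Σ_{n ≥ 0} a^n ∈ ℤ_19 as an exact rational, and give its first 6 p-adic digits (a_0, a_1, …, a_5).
Σ a^n = 1/(1 − a) = 1/30686;  first 6 digits = (1, 0, 10, 14, 4, 0)

v_19(a) = 2 ≥ 1, so the series converges in ℤ_19 to 1/(1 − a) = 1/(1 − (-30685)) = 1/30686. Expand this rational in ℤ_19: compute digits iteratively via d_i = x_i mod 19, x_{i+1} = (x_i − d_i)/19. The first 6 digits are (1, 0, 10, 14, 4, 0).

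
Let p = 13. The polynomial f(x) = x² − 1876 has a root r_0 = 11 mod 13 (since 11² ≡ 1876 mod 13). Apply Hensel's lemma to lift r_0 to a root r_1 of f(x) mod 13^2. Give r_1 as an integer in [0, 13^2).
r_1 = 37 (mod 169)

Hensel's recurrence: r_{i+1} = r_i − f(r_i)·(f′(r_i))^{-1} mod 13^{i+2}, with f′(x) = 2x. Iterate:
  r_0 = 11 (mod 13)
  r_1 = 37 (mod 169)
Final: r_1 = 37, and one checks f(r_1) ≡ 0 mod 13^2.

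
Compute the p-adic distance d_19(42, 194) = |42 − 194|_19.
d_19(42, 194) = 1/19

Step 1 — x − y = 42 − 194 = -152. Step 2 — v_19(-152) = 1 (factor: -152 = −(19^1 · 8); the sign does not affect v_p). Step 3 — |x − y|_19 = 19^{-1} = 1/19.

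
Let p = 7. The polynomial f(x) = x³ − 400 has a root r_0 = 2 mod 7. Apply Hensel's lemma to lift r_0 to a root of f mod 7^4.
r_3 = 835 (mod 2401)

Hensel: r_{i+1} = r_i − f(r_i)/f′(r_i) mod 7^{i+2}, where f′(x) = 3x². Iterate:
  r_0 = 2 (mod 7)
  r_1 = 2 (mod 49)
  r_2 = 149 (mod 343)
  r_3 = 835 (mod 2401)
Final: r = 835 with f(r) ≡ 0 mod 7^4.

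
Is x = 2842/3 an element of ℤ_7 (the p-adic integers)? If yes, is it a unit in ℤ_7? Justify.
x ∈ ℤ_7 but not a unit; v_7(x) = 2 > 0

ℤ_7 = {x ∈ ℚ_7 : v_7(x) ≥ 0} and ℤ_7^× = {x ∈ ℤ_7 : v_7(x) = 0}. Here v_7(2842/3) = v_7(num) − v_7(den) = 2; compare against these criteria.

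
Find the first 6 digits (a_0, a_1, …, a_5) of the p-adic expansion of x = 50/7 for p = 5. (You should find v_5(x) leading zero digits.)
(a_0, …, a_5) = (0, 0, 1, 2, 1, 4)

v_5(50/7) = 2, so a_0 = ... = a_1 = 0. Factor out: x = 5^2 · u with u = 2/7 a unit in ℤ_5. Expand u iteratively via a_{v+i} = u_i mod 5, u_{i+1} = (u_i − a_{v+i})/5:
  u_0 = 2/7;  a_2 = 1;  u_1 = (u_0 − 1)/5 = -1/7
  u_1 = -1/7;  a_3 = 2;  u_2 = (u_1 − 2)/5 = -3/7
  u_2 = -3/7;  a_4 = 1;  u_3 = (u_2 − 1)/5 = -2/7
  u_3 = -2/7;  a_5 = 4;  u_4 = (u_3 − 4)/5 = -6/7
Digits: (0, 0, 1, 2, 1, 4).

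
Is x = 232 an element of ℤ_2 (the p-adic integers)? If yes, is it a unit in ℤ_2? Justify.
x ∈ ℤ_2 but not a unit; v_2(x) = 3 > 0

ℤ_2 = {x ∈ ℚ_2 : v_2(x) ≥ 0} and ℤ_2^× = {x ∈ ℤ_2 : v_2(x) = 0}. Here v_2(232) = v_2(num) − v_2(den) = 3; compare against these criteria.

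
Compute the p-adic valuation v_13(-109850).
v_13(-109850) = 3

v_13(n) is the largest exponent k such that 13^k divides n. Factor out: -109850 = -13^3 · 50. (Sign doesn't affect v_p.) So v_13(-109850) = 3.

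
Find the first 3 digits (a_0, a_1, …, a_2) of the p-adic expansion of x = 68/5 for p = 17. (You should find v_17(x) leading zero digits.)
(a_0, …, a_2) = (0, 11, 13)

v_17(68/5) = 1, so a_0 = ... = a_0 = 0. Factor out: x = 17^1 · u with u = 4/5 a unit in ℤ_17. Expand u iteratively via a_{v+i} = u_i mod 17, u_{i+1} = (u_i − a_{v+i})/17:
  u_0 = 4/5;  a_1 = 11;  u_1 = (u_0 − 11)/17 = -3/5
  u_1 = -3/5;  a_2 = 13;  u_2 = (u_1 − 13)/17 = -4/5
Digits: (0, 11, 13).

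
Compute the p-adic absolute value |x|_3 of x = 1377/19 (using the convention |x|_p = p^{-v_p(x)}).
|1377/19|_3 = 1/81

Step 1 — compute v_3(x) by factoring powers of 3 out of the numerator and denominator: v_3(1377/19) = 4. Step 2 — apply |x|_p = p^{-v_p(x)} = 3^{-4} = 1/81.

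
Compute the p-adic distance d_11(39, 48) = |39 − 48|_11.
d_11(39, 48) = 1

Step 1 — x − y = 39 − 48 = -9. Step 2 — v_11(-9) = 0 (factor: -9 = −(11^0 · 9); the sign does not affect v_p). Step 3 — |x − y|_11 = 11^{0} = 1.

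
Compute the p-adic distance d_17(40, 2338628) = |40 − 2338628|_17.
d_17(40, 2338628) = 1/83521

Step 1 — x − y = 40 − 2338628 = -2338588. Step 2 — v_17(-2338588) = 4 (factor: -2338588 = −(17^4 · 28); the sign does not affect v_p). Step 3 — |x − y|_17 = 17^{-4} = 1/83521.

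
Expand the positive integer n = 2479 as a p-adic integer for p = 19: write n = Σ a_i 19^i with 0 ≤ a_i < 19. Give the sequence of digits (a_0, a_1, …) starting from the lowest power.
(a_0, a_1, …) = (9, 16, 6)

Repeated division by 19 gives the digits low-to-high: 2479 = 9 + 16·19^1 + 6·19^2. Digit sequence: (9, 16, 6).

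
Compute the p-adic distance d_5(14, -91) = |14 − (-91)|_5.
d_5(14, -91) = 1/5

Step 1 — x − y = 14 − (-91) = 105. Step 2 — v_5(105) = 1 (factor: 105 = (5^1 · 21); the sign does not affect v_p). Step 3 — |x − y|_5 = 5^{-1} = 1/5.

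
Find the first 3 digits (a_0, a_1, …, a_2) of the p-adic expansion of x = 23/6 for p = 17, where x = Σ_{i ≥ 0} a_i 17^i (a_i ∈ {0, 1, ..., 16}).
(a_0, …, a_2) = (1, 3, 14)

v_17(23/6) = 0 (numerator and denominator both coprime to 17), so x ∈ ℤ_17^×. Compute digits iteratively via a_i = x_i mod 17, x_{i+1} = (x_i − a_i)/17, with x_0 = x:
  x_0 = 23/6;  a_0 = 1;  x_1 = (x_0 − 1)/17 = 1/6
  x_1 = 1/6;  a_1 = 3;  x_2 = (x_1 − 3)/17 = -1/6
  x_2 = -1/6;  a_2 = 14;  x_3 = (x_2 − 14)/17 = -5/6
Digits: (1, 3, 14).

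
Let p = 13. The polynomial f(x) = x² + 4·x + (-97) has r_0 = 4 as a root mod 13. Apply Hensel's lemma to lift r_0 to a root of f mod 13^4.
r_3 = 7713 (mod 28561)

Hensel: r_{i+1} = r_i − f(r_i)·(f′(r_i))^{-1} mod 13^{i+2}, f′(x) = 2x + 4. Iterate:
  r_0 = 4 (mod 13)
  r_1 = 108 (mod 169)
  r_2 = 1122 (mod 2197)
  r_3 = 7713 (mod 28561)
Final: r = 7713 satisfies f(r) ≡ 0 mod 13^4.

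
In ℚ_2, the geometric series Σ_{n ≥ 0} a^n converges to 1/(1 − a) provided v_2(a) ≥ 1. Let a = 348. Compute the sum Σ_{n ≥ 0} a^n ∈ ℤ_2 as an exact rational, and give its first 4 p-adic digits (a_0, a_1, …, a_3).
Σ a^n = 1/(1 − a) = -1/347;  first 4 digits = (1, 0, 1, 1)

v_2(a) = 2 ≥ 1, so the series converges in ℤ_2 to 1/(1 − a) = 1/(1 − 348) = -1/347. Expand this rational in ℤ_2: compute digits iteratively via d_i = x_i mod 2, x_{i+1} = (x_i − d_i)/2. The first 4 digits are (1, 0, 1, 1).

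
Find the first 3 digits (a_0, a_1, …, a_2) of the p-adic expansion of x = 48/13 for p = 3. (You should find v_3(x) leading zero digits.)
(a_0, …, a_2) = (0, 1, 1)

v_3(48/13) = 1, so a_0 = ... = a_0 = 0. Factor out: x = 3^1 · u with u = 16/13 a unit in ℤ_3. Expand u iteratively via a_{v+i} = u_i mod 3, u_{i+1} = (u_i − a_{v+i})/3:
  u_0 = 16/13;  a_1 = 1;  u_1 = (u_0 − 1)/3 = 1/13
  u_1 = 1/13;  a_2 = 1;  u_2 = (u_1 − 1)/3 = -4/13
Digits: (0, 1, 1).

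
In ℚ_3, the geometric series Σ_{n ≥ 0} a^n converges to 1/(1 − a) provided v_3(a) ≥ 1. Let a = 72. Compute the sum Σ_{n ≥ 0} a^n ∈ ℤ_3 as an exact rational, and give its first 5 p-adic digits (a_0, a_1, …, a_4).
Σ a^n = 1/(1 − a) = -1/71;  first 5 digits = (1, 0, 2, 2, 1)

v_3(a) = 2 ≥ 1, so the series converges in ℤ_3 to 1/(1 − a) = 1/(1 − 72) = -1/71. Expand this rational in ℤ_3: compute digits iteratively via d_i = x_i mod 3, x_{i+1} = (x_i − d_i)/3. The first 5 digits are (1, 0, 2, 2, 1).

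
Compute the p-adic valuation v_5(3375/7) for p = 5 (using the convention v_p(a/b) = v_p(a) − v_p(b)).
v_5(3375/7) = 3

Factor powers of 5 from the numerator and denominator of the reduced fraction: 3375 = 5^3 · 27 and 7 = 5^0 · 7. Apply v_p(a/b) = v_p(a) − v_p(b): v_5(3375/7) = 3 − 0 = 3.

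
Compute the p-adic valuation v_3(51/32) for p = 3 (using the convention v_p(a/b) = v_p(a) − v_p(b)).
v_3(51/32) = 1

Factor powers of 3 from the numerator and denominator of the reduced fraction: 51 = 3^1 · 17 and 32 = 3^0 · 32. Apply v_p(a/b) = v_p(a) − v_p(b): v_3(51/32) = 1 − 0 = 1.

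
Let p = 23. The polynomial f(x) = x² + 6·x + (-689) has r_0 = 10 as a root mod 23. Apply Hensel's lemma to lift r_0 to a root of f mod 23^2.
r_1 = 10 (mod 529)

Hensel: r_{i+1} = r_i − f(r_i)·(f′(r_i))^{-1} mod 23^{i+2}, f′(x) = 2x + 6. Iterate:
  r_0 = 10 (mod 23)
  r_1 = 10 (mod 529)
Final: r = 10 satisfies f(r) ≡ 0 mod 23^2.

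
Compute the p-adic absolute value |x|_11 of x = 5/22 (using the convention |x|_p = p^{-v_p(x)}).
|5/22|_11 = 11

Step 1 — compute v_11(x) by factoring powers of 11 out of the numerator and denominator: v_11(5/22) = -1. Step 2 — apply |x|_p = p^{-v_p(x)} = 11^{1} = 11.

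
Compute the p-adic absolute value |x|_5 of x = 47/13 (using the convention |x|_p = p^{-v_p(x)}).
|47/13|_5 = 1

Step 1 — compute v_5(x) by factoring powers of 5 out of the numerator and denominator: v_5(47/13) = 0. Step 2 — apply |x|_p = p^{-v_p(x)} = 5^{0} = 1.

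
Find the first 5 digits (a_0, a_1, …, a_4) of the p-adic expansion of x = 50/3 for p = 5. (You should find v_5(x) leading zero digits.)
(a_0, …, a_4) = (0, 0, 4, 1, 3)

v_5(50/3) = 2, so a_0 = ... = a_1 = 0. Factor out: x = 5^2 · u with u = 2/3 a unit in ℤ_5. Expand u iteratively via a_{v+i} = u_i mod 5, u_{i+1} = (u_i − a_{v+i})/5:
  u_0 = 2/3;  a_2 = 4;  u_1 = (u_0 − 4)/5 = -2/3
  u_1 = -2/3;  a_3 = 1;  u_2 = (u_1 − 1)/5 = -1/3
  u_2 = -1/3;  a_4 = 3;  u_3 = (u_2 − 3)/5 = -2/3
Digits: (0, 0, 4, 1, 3).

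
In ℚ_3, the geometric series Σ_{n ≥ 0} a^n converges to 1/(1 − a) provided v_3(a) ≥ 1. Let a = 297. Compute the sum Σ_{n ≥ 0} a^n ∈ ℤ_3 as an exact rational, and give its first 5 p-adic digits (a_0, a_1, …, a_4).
Σ a^n = 1/(1 − a) = -1/296;  first 5 digits = (1, 0, 0, 2, 0)

v_3(a) = 3 ≥ 1, so the series converges in ℤ_3 to 1/(1 − a) = 1/(1 − 297) = -1/296. Expand this rational in ℤ_3: compute digits iteratively via d_i = x_i mod 3, x_{i+1} = (x_i − d_i)/3. The first 5 digits are (1, 0, 0, 2, 0).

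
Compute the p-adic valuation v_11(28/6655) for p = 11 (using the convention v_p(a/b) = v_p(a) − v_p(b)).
v_11(28/6655) = -3

Factor powers of 11 from the numerator and denominator of the reduced fraction: 28 = 11^0 · 28 and 6655 = 11^3 · 5. Apply v_p(a/b) = v_p(a) − v_p(b): v_11(28/6655) = 0 − 3 = -3.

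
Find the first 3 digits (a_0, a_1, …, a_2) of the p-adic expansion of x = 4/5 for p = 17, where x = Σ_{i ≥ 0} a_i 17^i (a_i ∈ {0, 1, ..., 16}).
(a_0, …, a_2) = (11, 13, 6)

v_17(4/5) = 0 (numerator and denominator both coprime to 17), so x ∈ ℤ_17^×. Compute digits iteratively via a_i = x_i mod 17, x_{i+1} = (x_i − a_i)/17, with x_0 = x:
  x_0 = 4/5;  a_0 = 11;  x_1 = (x_0 − 11)/17 = -3/5
  x_1 = -3/5;  a_1 = 13;  x_2 = (x_1 − 13)/17 = -4/5
  x_2 = -4/5;  a_2 = 6;  x_3 = (x_2 − 6)/17 = -2/5
Digits: (11, 13, 6).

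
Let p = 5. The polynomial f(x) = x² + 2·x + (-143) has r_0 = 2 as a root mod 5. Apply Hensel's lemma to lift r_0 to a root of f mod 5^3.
r_2 = 112 (mod 125)

Hensel: r_{i+1} = r_i − f(r_i)·(f′(r_i))^{-1} mod 5^{i+2}, f′(x) = 2x + 2. Iterate:
  r_0 = 2 (mod 5)
  r_1 = 12 (mod 25)
  r_2 = 112 (mod 125)
Final: r = 112 satisfies f(r) ≡ 0 mod 5^3.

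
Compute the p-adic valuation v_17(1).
v_17(1) = 0

v_17(n) is the largest exponent k such that 17^k divides n. Factor out: 1 = 17^0 · 1. (Sign doesn't affect v_p.) So v_17(1) = 0.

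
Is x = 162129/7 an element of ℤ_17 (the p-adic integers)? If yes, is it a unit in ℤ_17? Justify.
x ∈ ℤ_17 but not a unit; v_17(x) = 3 > 0

ℤ_17 = {x ∈ ℚ_17 : v_17(x) ≥ 0} and ℤ_17^× = {x ∈ ℤ_17 : v_17(x) = 0}. Here v_17(162129/7) = v_17(num) − v_17(den) = 3; compare against these criteria.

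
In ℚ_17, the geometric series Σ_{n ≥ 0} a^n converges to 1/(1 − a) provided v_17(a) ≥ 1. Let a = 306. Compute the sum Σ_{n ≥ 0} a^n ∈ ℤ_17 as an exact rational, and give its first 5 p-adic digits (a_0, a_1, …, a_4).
Σ a^n = 1/(1 − a) = -1/305;  first 5 digits = (1, 1, 2, 3, 5)

v_17(a) = 1 ≥ 1, so the series converges in ℤ_17 to 1/(1 − a) = 1/(1 − 306) = -1/305. Expand this rational in ℤ_17: compute digits iteratively via d_i = x_i mod 17, x_{i+1} = (x_i − d_i)/17. The first 5 digits are (1, 1, 2, 3, 5).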